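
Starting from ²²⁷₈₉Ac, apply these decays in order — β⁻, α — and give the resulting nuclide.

Start: (A, Z) = (227, 89).
After β⁻: (227, 90).
After α: (223, 88).
Z = 88 is radium.

Ra-223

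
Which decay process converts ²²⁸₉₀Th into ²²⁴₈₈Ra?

alpha decay

ΔA = 224 − 228 = -4; ΔZ = 88 − 90 = -2.
A drops by 4 and Z drops by 2 — the signature of alpha emission.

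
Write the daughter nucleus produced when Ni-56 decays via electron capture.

Electron capture: mass number changes by +0, atomic number by -1.
A: 56 = 56; Z: 28 − 1 = 27.
Z = 27 is cobalt, so the daughter is Co-56.

Co-56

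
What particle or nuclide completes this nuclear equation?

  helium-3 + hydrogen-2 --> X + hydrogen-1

Conserve mass number: 3 + 2 = A + 1, so A = 4.
Conserve atomic number: 2 + 1 = Z + 1, so Z = 2.
A = 4 and Z = 2 is helium-4 — an alpha particle.

He-4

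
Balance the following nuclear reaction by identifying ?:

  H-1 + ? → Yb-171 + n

Tm-171

Conserve mass number: 1 + A = 171 + 1, so A = 171.
Conserve atomic number: 1 + Z = 70 + 0, so Z = 69.
Z = 69 is thulium, so the species is Tm-171.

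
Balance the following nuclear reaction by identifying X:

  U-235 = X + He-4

Th-231

Conserve mass number: 235 = A + 4, so A = 231.
Conserve atomic number: 92 = Z + 2, so Z = 90.
Z = 90 is thorium, so the species is Th-231.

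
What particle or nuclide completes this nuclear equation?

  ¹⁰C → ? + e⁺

B-10

Conserve mass number: 10 = A + 0, so A = 10.
Conserve atomic number: 6 = Z + 1, so Z = 5.
Z = 5 is boron, so the species is ¹⁰B.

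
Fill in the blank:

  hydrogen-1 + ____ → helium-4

Conserve mass number: 1 + A = 4, so A = 3.
Conserve atomic number: 1 + Z = 2, so Z = 1.
A = 3 and Z = 1 is hydrogen-3 — a triton.

triton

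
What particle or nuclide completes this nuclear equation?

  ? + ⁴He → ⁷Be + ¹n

Conserve mass number: A + 4 = 7 + 1, so A = 4.
Conserve atomic number: Z + 2 = 4 + 0, so Z = 2.
A = 4 and Z = 2 is ⁴He — an alpha particle.

alpha particle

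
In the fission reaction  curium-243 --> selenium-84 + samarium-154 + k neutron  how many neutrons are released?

5

Conserve mass number: 243 = 84 + 154 + k, so k = 243 − 238 = 5.
Check atomic number: 96 = 34 + 62 + 0 = 96. ✓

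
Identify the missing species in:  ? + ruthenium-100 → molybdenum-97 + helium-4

neutron

Conserve mass number: A + 100 = 97 + 4, so A = 1.
Conserve atomic number: Z + 44 = 42 + 2, so Z = 0.
A = 1 and Z = 0 is neutron — a neutron.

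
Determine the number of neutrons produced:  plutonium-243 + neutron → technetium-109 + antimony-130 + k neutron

Conserve mass number: 244 = 109 + 130 + k, so k = 244 − 239 = 5.
Check atomic number: 94 = 43 + 51 + 0 = 94. ✓

5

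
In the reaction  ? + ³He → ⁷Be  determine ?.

alpha particle

Conserve mass number: A + 3 = 7, so A = 4.
Conserve atomic number: Z + 2 = 4, so Z = 2.
A = 4 and Z = 2 is ⁴He — an alpha particle.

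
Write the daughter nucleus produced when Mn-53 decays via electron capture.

Cr-53

Electron capture: mass number changes by +0, atomic number by -1.
A: 53 = 53; Z: 25 − 1 = 24.
Z = 24 is chromium, so the daughter is Cr-53.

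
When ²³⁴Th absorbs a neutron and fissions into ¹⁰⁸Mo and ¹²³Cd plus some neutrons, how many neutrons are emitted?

4

Conserve mass number: 235 = 108 + 123 + k, so k = 235 − 231 = 4.
Check atomic number: 90 = 42 + 48 + 0 = 90. ✓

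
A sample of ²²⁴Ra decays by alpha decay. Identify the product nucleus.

Alpha decay: mass number changes by -4, atomic number by -2.
A: 224 − 4 = 220; Z: 88 − 2 = 86.
Z = 86 is radon, so the daughter is ²²⁰Rn.

Rn-220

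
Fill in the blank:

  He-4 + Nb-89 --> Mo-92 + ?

Conserve mass number: 4 + 89 = 92 + A, so A = 1.
Conserve atomic number: 2 + 41 = 42 + Z, so Z = 1.
A = 1 and Z = 1 is H-1 — a proton.

proton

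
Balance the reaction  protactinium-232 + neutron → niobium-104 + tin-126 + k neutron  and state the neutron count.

3

Conserve mass number: 233 = 104 + 126 + k, so k = 233 − 230 = 3.
Check atomic number: 91 = 41 + 50 + 0 = 91. ✓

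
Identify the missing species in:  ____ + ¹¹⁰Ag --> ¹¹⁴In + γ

Conserve mass number: A + 110 = 114 + 0, so A = 4.
Conserve atomic number: Z + 47 = 49 + 0, so Z = 2.
A = 4 and Z = 2 is ⁴He — an alpha particle.

alpha particle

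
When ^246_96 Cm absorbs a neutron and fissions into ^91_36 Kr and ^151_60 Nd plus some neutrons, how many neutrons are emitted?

Conserve mass number: 247 = 91 + 151 + k, so k = 247 − 242 = 5.
Check atomic number: 96 = 36 + 60 + 0 = 96. ✓

5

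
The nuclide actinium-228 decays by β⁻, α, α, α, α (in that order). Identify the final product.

Pb-212

Start: (A, Z) = (228, 89).
After β⁻: (228, 90).
After α: (224, 88).
After α: (220, 86).
After α: (216, 84).
After α: (212, 82).
Z = 82 is lead.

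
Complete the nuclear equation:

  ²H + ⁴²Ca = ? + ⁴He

K-40

Conserve mass number: 2 + 42 = A + 4, so A = 40.
Conserve atomic number: 1 + 20 = Z + 2, so Z = 19.
Z = 19 is potassium, so the species is ⁴⁰K.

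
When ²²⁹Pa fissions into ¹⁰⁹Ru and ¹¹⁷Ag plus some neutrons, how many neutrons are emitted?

Conserve mass number: 229 = 109 + 117 + k, so k = 229 − 226 = 3.
Check atomic number: 91 = 44 + 47 + 0 = 91. ✓

3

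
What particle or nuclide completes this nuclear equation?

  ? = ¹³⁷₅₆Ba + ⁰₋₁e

Cs-137

Conserve mass number: A = 137 + 0, so A = 137.
Conserve atomic number: Z = 56 − 1, so Z = 55.
Z = 55 is caesium, so the species is ¹³⁷₅₅Cs.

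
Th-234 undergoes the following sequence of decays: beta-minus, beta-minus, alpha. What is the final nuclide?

Start: (A, Z) = (234, 90).
After β⁻: (234, 91).
After β⁻: (234, 92).
After α: (230, 90).
Z = 90 is thorium.

Th-230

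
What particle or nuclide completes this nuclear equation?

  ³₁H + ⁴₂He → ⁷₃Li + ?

Conserve mass number: 3 + 4 = 7 + A, so A = 0.
Conserve atomic number: 1 + 2 = 3 + Z, so Z = 0.
A = 0 and Z = 0 is ⁰₀γ — a gamma ray.

gamma ray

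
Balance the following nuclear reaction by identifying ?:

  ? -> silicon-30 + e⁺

P-30

Conserve mass number: A = 30 + 0, so A = 30.
Conserve atomic number: Z = 14 + 1, so Z = 15.
Z = 15 is phosphorus, so the species is phosphorus-30.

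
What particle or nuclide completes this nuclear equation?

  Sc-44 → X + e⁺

Ca-44

Conserve mass number: 44 = A + 0, so A = 44.
Conserve atomic number: 21 = Z + 1, so Z = 20.
Z = 20 is calcium, so the species is Ca-44.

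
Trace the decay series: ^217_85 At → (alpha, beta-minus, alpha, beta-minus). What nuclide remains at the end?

Bi-209

Start: (A, Z) = (217, 85).
After α: (213, 83).
After β⁻: (213, 84).
After α: (209, 82).
After β⁻: (209, 83).
Z = 83 is bismuth.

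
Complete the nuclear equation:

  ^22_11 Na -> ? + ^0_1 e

Ne-22

Conserve mass number: 22 = A + 0, so A = 22.
Conserve atomic number: 11 = Z + 1, so Z = 10.
Z = 10 is neon, so the species is ^22_10 Ne.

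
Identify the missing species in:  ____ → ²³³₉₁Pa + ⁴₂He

Conserve mass number: A = 233 + 4, so A = 237.
Conserve atomic number: Z = 91 + 2, so Z = 93.
Z = 93 is neptunium, so the species is ²³⁷₉₃Np.

Np-237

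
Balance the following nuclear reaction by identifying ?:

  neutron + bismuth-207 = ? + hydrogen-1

Pb-207

Conserve mass number: 1 + 207 = A + 1, so A = 207.
Conserve atomic number: 0 + 83 = Z + 1, so Z = 82.
Z = 82 is lead, so the species is lead-207.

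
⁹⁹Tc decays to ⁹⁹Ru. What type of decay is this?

beta-minus decay

ΔA = 99 − 99 = 0; ΔZ = 44 − 43 = +1.
A is unchanged and Z rises by 1 — a neutron has become a proton (β⁻ decay).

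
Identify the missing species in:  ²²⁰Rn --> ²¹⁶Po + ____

alpha particle

Conserve mass number: 220 = 216 + A, so A = 4.
Conserve atomic number: 86 = 84 + Z, so Z = 2.
A = 4 and Z = 2 is ⁴He — an alpha particle.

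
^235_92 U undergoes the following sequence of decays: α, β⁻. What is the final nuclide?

Pa-231

Start: (A, Z) = (235, 92).
After α: (231, 90).
After β⁻: (231, 91).
Z = 91 is protactinium.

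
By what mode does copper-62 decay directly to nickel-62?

ΔA = 62 − 62 = 0; ΔZ = 28 − 29 = -1.
A is unchanged and Z drops by 1 — a proton has become a neutron (β⁺ emission or electron capture).

beta-plus decay or electron capture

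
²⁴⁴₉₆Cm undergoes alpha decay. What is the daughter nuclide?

Alpha decay: mass number changes by -4, atomic number by -2.
A: 244 − 4 = 240; Z: 96 − 2 = 94.
Z = 94 is plutonium, so the daughter is ²⁴⁰₉₄Pu.

Pu-240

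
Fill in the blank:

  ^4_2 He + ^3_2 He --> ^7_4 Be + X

gamma ray

Conserve mass number: 4 + 3 = 7 + A, so A = 0.
Conserve atomic number: 2 + 2 = 4 + Z, so Z = 0.
A = 0 and Z = 0 is ^0_0 γ — a gamma ray.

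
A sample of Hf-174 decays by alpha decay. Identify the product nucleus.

Alpha decay: mass number changes by -4, atomic number by -2.
A: 174 − 4 = 170; Z: 72 − 2 = 70.
Z = 70 is ytterbium, so the daughter is Yb-170.

Yb-170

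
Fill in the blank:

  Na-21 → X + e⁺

Conserve mass number: 21 = A + 0, so A = 21.
Conserve atomic number: 11 = Z + 1, so Z = 10.
Z = 10 is neon, so the species is Ne-21.

Ne-21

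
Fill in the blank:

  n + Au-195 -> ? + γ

Conserve mass number: 1 + 195 = A + 0, so A = 196.
Conserve atomic number: 0 + 79 = Z + 0, so Z = 79.
Z = 79 is gold, so the species is Au-196.

Au-196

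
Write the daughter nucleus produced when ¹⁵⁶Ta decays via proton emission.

Proton emission: mass number changes by -1, atomic number by -1.
A: 156 − 1 = 155; Z: 73 − 1 = 72.
Z = 72 is hafnium, so the daughter is ¹⁵⁵Hf.

Hf-155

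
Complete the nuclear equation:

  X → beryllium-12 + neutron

Conserve mass number: A = 12 + 1, so A = 13.
Conserve atomic number: Z = 4 + 0, so Z = 4.
Z = 4 is beryllium, so the species is beryllium-13.

Be-13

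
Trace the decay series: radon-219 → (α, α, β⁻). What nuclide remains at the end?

Start: (A, Z) = (219, 86).
After α: (215, 84).
After α: (211, 82).
After β⁻: (211, 83).
Z = 83 is bismuth.

Bi-211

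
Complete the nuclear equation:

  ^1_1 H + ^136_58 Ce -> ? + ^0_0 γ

Pr-137

Conserve mass number: 1 + 136 = A + 0, so A = 137.
Conserve atomic number: 1 + 58 = Z + 0, so Z = 59.
Z = 59 is praseodymium, so the species is ^137_59 Pr.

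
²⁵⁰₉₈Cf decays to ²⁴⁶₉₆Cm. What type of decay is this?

ΔA = 246 − 250 = -4; ΔZ = 96 − 98 = -2.
A drops by 4 and Z drops by 2 — the signature of alpha emission.

alpha decay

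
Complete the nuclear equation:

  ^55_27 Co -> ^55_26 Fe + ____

Conserve mass number: 55 = 55 + A, so A = 0.
Conserve atomic number: 27 = 26 + Z, so Z = 1.
A = 0 and Z = 1 is ^0_1 e — a positron.

positron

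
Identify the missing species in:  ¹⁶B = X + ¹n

B-15

Conserve mass number: 16 = A + 1, so A = 15.
Conserve atomic number: 5 = Z + 0, so Z = 5.
Z = 5 is boron, so the species is ¹⁵B.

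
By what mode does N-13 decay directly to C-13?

ΔA = 13 − 13 = 0; ΔZ = 6 − 7 = -1.
A is unchanged and Z drops by 1 — a proton has become a neutron (β⁺ emission or electron capture).

beta-plus decay or electron capture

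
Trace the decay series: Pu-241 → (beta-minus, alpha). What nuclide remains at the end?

Np-237

Start: (A, Z) = (241, 94).
After β⁻: (241, 95).
After α: (237, 93).
Z = 93 is neptunium.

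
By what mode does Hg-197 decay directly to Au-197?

ΔA = 197 − 197 = 0; ΔZ = 79 − 80 = -1.
A is unchanged and Z drops by 1 — a proton has become a neutron (β⁺ emission or electron capture).

beta-plus decay or electron capture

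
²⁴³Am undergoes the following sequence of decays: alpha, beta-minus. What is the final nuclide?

Pu-239

Start: (A, Z) = (243, 95).
After α: (239, 93).
After β⁻: (239, 94).
Z = 94 is plutonium.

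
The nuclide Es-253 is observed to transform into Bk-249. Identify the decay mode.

alpha decay

ΔA = 249 − 253 = -4; ΔZ = 97 − 99 = -2.
A drops by 4 and Z drops by 2 — the signature of alpha emission.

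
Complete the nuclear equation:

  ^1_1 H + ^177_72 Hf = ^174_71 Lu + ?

Conserve mass number: 1 + 177 = 174 + A, so A = 4.
Conserve atomic number: 1 + 72 = 71 + Z, so Z = 2.
A = 4 and Z = 2 is ^4_2 He — an alpha particle.

alpha particle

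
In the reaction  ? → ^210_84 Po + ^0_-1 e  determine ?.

Conserve mass number: A = 210 + 0, so A = 210.
Conserve atomic number: Z = 84 − 1, so Z = 83.
Z = 83 is bismuth, so the species is ^210_83 Bi.

Bi-210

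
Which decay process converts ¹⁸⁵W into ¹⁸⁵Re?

beta-minus decay

ΔA = 185 − 185 = 0; ΔZ = 75 − 74 = +1.
A is unchanged and Z rises by 1 — a neutron has become a proton (β⁻ decay).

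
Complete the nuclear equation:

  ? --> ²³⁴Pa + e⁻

Conserve mass number: A = 234 + 0, so A = 234.
Conserve atomic number: Z = 91 − 1, so Z = 90.
Z = 90 is thorium, so the species is ²³⁴Th.

Th-234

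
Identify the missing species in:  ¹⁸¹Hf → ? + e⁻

Conserve mass number: 181 = A + 0, so A = 181.
Conserve atomic number: 72 = Z − 1, so Z = 73.
Z = 73 is tantalum, so the species is ¹⁸¹Ta.

Ta-181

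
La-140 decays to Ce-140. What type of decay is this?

ΔA = 140 − 140 = 0; ΔZ = 58 − 57 = +1.
A is unchanged and Z rises by 1 — a neutron has become a proton (β⁻ decay).

beta-minus decay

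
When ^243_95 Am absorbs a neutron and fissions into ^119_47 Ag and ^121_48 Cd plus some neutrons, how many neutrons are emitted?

Conserve mass number: 244 = 119 + 121 + k, so k = 244 − 240 = 4.
Check atomic number: 95 = 47 + 48 + 0 = 95. ✓

4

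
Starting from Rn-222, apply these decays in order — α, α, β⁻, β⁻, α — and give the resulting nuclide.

Pb-210

Start: (A, Z) = (222, 86).
After α: (218, 84).
After α: (214, 82).
After β⁻: (214, 83).
After β⁻: (214, 84).
After α: (210, 82).
Z = 82 is lead.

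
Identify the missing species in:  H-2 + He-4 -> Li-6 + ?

Conserve mass number: 2 + 4 = 6 + A, so A = 0.
Conserve atomic number: 1 + 2 = 3 + Z, so Z = 0.
A = 0 and Z = 0 is γ — a gamma ray.

gamma ray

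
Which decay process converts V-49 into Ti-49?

beta-plus decay or electron capture

ΔA = 49 − 49 = 0; ΔZ = 22 − 23 = -1.
A is unchanged and Z drops by 1 — a proton has become a neutron (β⁺ emission or electron capture).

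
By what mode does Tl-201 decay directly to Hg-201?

beta-plus decay or electron capture

ΔA = 201 − 201 = 0; ΔZ = 80 − 81 = -1.
A is unchanged and Z drops by 1 — a proton has become a neutron (β⁺ emission or electron capture).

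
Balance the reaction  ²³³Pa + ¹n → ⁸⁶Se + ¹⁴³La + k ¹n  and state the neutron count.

5

Conserve mass number: 234 = 86 + 143 + k, so k = 234 − 229 = 5.
Check atomic number: 91 = 34 + 57 + 0 = 91. ✓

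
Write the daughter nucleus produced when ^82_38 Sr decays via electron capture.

Electron capture: mass number changes by +0, atomic number by -1.
A: 82 = 82; Z: 38 − 1 = 37.
Z = 37 is rubidium, so the daughter is ^82_37 Rb.

Rb-82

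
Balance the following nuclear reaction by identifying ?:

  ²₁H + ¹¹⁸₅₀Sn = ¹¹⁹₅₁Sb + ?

neutron

Conserve mass number: 2 + 118 = 119 + A, so A = 1.
Conserve atomic number: 1 + 50 = 51 + Z, so Z = 0.
A = 1 and Z = 0 is ¹₀n — a neutron.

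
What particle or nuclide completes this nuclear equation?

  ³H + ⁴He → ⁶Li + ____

neutron

Conserve mass number: 3 + 4 = 6 + A, so A = 1.
Conserve atomic number: 1 + 2 = 3 + Z, so Z = 0.
A = 1 and Z = 0 is ¹n — a neutron.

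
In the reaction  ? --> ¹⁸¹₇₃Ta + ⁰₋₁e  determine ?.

Conserve mass number: A = 181 + 0, so A = 181.
Conserve atomic number: Z = 73 − 1, so Z = 72.
Z = 72 is hafnium, so the species is ¹⁸¹₇₂Hf.

Hf-181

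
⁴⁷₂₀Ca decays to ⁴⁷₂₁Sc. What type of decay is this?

beta-minus decay

ΔA = 47 − 47 = 0; ΔZ = 21 − 20 = +1.
A is unchanged and Z rises by 1 — a neutron has become a proton (β⁻ decay).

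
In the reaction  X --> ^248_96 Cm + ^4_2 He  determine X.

Conserve mass number: A = 248 + 4, so A = 252.
Conserve atomic number: Z = 96 + 2, so Z = 98.
Z = 98 is californium, so the species is ^252_98 Cf.

Cf-252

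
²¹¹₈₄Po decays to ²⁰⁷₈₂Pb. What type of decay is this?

alpha decay

ΔA = 207 − 211 = -4; ΔZ = 82 − 84 = -2.
A drops by 4 and Z drops by 2 — the signature of alpha emission.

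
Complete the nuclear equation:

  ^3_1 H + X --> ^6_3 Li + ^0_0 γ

Conserve mass number: 3 + A = 6 + 0, so A = 3.
Conserve atomic number: 1 + Z = 3 + 0, so Z = 2.
Z = 2 is helium, so the species is ^3_2 He.

He-3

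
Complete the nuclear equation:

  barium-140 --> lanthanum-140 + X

beta-minus particle

Conserve mass number: 140 = 140 + A, so A = 0.
Conserve atomic number: 56 = 57 + Z, so Z = -1.
A = 0 and Z = -1 is e⁻ — a beta-minus particle.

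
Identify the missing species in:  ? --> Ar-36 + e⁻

Conserve mass number: A = 36 + 0, so A = 36.
Conserve atomic number: Z = 18 − 1, so Z = 17.
Z = 17 is chlorine, so the species is Cl-36.

Cl-36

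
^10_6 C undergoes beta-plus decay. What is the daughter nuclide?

B-10

Beta-plus decay: mass number changes by +0, atomic number by -1.
A: 10 = 10; Z: 6 − 1 = 5.
Z = 5 is boron, so the daughter is ^10_5 B.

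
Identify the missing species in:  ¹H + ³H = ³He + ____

Conserve mass number: 1 + 3 = 3 + A, so A = 1.
Conserve atomic number: 1 + 1 = 2 + Z, so Z = 0.
A = 1 and Z = 0 is ¹n — a neutron.

neutron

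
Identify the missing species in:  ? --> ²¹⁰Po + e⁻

Conserve mass number: A = 210 + 0, so A = 210.
Conserve atomic number: Z = 84 − 1, so Z = 83.
Z = 83 is bismuth, so the species is ²¹⁰Bi.

Bi-210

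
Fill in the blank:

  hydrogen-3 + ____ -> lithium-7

alpha particle

Conserve mass number: 3 + A = 7, so A = 4.
Conserve atomic number: 1 + Z = 3, so Z = 2.
A = 4 and Z = 2 is helium-4 — an alpha particle.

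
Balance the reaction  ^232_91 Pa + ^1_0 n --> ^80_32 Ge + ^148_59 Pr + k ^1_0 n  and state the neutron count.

5

Conserve mass number: 233 = 80 + 148 + k, so k = 233 − 228 = 5.
Check atomic number: 91 = 32 + 59 + 0 = 91. ✓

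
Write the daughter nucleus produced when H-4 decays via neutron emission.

H-3

Neutron emission: mass number changes by -1, atomic number by +0.
A: 4 − 1 = 3; Z: 1 = 1.
Z = 1 is hydrogen, so the daughter is H-3.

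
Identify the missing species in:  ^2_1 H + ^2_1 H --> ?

Conserve mass number: 2 + 2 = A, so A = 4.
Conserve atomic number: 1 + 1 = Z, so Z = 2.
A = 4 and Z = 2 is ^4_2 He — an alpha particle.

He-4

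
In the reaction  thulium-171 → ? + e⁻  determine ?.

Yb-171

Conserve mass number: 171 = A + 0, so A = 171.
Conserve atomic number: 69 = Z − 1, so Z = 70.
Z = 70 is ytterbium, so the species is ytterbium-171.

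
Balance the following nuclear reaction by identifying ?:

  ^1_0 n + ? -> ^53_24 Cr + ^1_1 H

Conserve mass number: 1 + A = 53 + 1, so A = 53.
Conserve atomic number: 0 + Z = 24 + 1, so Z = 25.
Z = 25 is manganese, so the species is ^53_25 Mn.

Mn-53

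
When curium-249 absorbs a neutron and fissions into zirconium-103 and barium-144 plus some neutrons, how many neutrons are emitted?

3

Conserve mass number: 250 = 103 + 144 + k, so k = 250 − 247 = 3.
Check atomic number: 96 = 40 + 56 + 0 = 96. ✓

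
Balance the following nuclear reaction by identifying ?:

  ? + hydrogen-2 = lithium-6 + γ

Conserve mass number: A + 2 = 6 + 0, so A = 4.
Conserve atomic number: Z + 1 = 3 + 0, so Z = 2.
A = 4 and Z = 2 is helium-4 — an alpha particle.

alpha particle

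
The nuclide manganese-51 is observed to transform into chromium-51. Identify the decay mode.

beta-plus decay or electron capture

ΔA = 51 − 51 = 0; ΔZ = 24 − 25 = -1.
A is unchanged and Z drops by 1 — a proton has become a neutron (β⁺ emission or electron capture).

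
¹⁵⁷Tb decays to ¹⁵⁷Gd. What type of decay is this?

ΔA = 157 − 157 = 0; ΔZ = 64 − 65 = -1.
A is unchanged and Z drops by 1 — a proton has become a neutron (β⁺ emission or electron capture).

beta-plus decay or electron capture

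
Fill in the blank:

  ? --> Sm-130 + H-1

Eu-131

Conserve mass number: A = 130 + 1, so A = 131.
Conserve atomic number: Z = 62 + 1, so Z = 63.
Z = 63 is europium, so the species is Eu-131.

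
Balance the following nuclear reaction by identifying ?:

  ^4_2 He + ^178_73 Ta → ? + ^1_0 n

Re-181

Conserve mass number: 4 + 178 = A + 1, so A = 181.
Conserve atomic number: 2 + 73 = Z + 0, so Z = 75.
Z = 75 is rhenium, so the species is ^181_75 Re.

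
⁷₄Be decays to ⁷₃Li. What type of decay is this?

beta-plus decay or electron capture

ΔA = 7 − 7 = 0; ΔZ = 3 − 4 = -1.
A is unchanged and Z drops by 1 — a proton has become a neutron (β⁺ emission or electron capture).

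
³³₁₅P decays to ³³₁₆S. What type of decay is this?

beta-minus decay

ΔA = 33 − 33 = 0; ΔZ = 16 − 15 = +1.
A is unchanged and Z rises by 1 — a neutron has become a proton (β⁻ decay).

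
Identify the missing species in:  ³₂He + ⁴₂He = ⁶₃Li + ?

Conserve mass number: 3 + 4 = 6 + A, so A = 1.
Conserve atomic number: 2 + 2 = 3 + Z, so Z = 1.
A = 1 and Z = 1 is ¹₁H — a proton.

proton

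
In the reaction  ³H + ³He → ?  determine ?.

Li-6

Conserve mass number: 3 + 3 = A, so A = 6.
Conserve atomic number: 1 + 2 = Z, so Z = 3.
Z = 3 is lithium, so the species is ⁶Li.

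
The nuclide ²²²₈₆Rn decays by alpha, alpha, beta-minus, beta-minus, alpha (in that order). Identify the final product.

Start: (A, Z) = (222, 86).
After α: (218, 84).
After α: (214, 82).
After β⁻: (214, 83).
After β⁻: (214, 84).
After α: (210, 82).
Z = 82 is lead.

Pb-210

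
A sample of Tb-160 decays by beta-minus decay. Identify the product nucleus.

Dy-160

Beta-minus decay: mass number changes by +0, atomic number by +1.
A: 160 = 160; Z: 65 + 1 = 66.
Z = 66 is dysprosium, so the daughter is Dy-160.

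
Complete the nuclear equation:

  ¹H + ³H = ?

Conserve mass number: 1 + 3 = A, so A = 4.
Conserve atomic number: 1 + 1 = Z, so Z = 2.
A = 4 and Z = 2 is ⁴He — an alpha particle.

He-4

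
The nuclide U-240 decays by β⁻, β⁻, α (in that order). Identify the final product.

U-236

Start: (A, Z) = (240, 92).
After β⁻: (240, 93).
After β⁻: (240, 94).
After α: (236, 92).
Z = 92 is uranium.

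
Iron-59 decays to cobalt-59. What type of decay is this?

beta-minus decay

ΔA = 59 − 59 = 0; ΔZ = 27 − 26 = +1.
A is unchanged and Z rises by 1 — a neutron has become a proton (β⁻ decay).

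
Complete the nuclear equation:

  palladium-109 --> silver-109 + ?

beta-minus particle

Conserve mass number: 109 = 109 + A, so A = 0.
Conserve atomic number: 46 = 47 + Z, so Z = -1.
A = 0 and Z = -1 is e⁻ — a beta-minus particle.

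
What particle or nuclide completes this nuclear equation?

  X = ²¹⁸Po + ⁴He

Conserve mass number: A = 218 + 4, so A = 222.
Conserve atomic number: Z = 84 + 2, so Z = 86.
Z = 86 is radon, so the species is ²²²Rn.

Rn-222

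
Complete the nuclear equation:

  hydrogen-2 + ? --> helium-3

proton

Conserve mass number: 2 + A = 3, so A = 1.
Conserve atomic number: 1 + Z = 2, so Z = 1.
A = 1 and Z = 1 is hydrogen-1 — a proton.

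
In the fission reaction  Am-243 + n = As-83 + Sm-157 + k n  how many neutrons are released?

4

Conserve mass number: 244 = 83 + 157 + k, so k = 244 − 240 = 4.
Check atomic number: 95 = 33 + 62 + 0 = 95. ✓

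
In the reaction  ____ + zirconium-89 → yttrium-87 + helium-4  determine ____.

Conserve mass number: A + 89 = 87 + 4, so A = 2.
Conserve atomic number: Z + 40 = 39 + 2, so Z = 1.
A = 2 and Z = 1 is hydrogen-2 — a deuteron.

deuteron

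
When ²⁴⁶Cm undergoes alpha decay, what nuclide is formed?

Alpha decay: mass number changes by -4, atomic number by -2.
A: 246 − 4 = 242; Z: 96 − 2 = 94.
Z = 94 is plutonium, so the daughter is ²⁴²Pu.

Pu-242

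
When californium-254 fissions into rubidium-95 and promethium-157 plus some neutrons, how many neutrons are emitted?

Conserve mass number: 254 = 95 + 157 + k, so k = 254 − 252 = 2.
Check atomic number: 98 = 37 + 61 + 0 = 98. ✓

2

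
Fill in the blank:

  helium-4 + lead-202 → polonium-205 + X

neutron

Conserve mass number: 4 + 202 = 205 + A, so A = 1.
Conserve atomic number: 2 + 82 = 84 + Z, so Z = 0.
A = 1 and Z = 0 is neutron — a neutron.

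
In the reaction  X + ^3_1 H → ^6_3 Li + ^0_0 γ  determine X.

Conserve mass number: A + 3 = 6 + 0, so A = 3.
Conserve atomic number: Z + 1 = 3 + 0, so Z = 2.
Z = 2 is helium, so the species is ^3_2 He.

He-3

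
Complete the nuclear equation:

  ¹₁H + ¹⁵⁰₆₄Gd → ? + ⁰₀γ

Conserve mass number: 1 + 150 = A + 0, so A = 151.
Conserve atomic number: 1 + 64 = Z + 0, so Z = 65.
Z = 65 is terbium, so the species is ¹⁵¹₆₅Tb.

Tb-151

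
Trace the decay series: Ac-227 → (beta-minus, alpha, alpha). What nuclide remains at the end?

Rn-219

Start: (A, Z) = (227, 89).
After β⁻: (227, 90).
After α: (223, 88).
After α: (219, 86).
Z = 86 is radon.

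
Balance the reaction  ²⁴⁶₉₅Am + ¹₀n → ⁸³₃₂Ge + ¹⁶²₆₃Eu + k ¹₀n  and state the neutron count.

Conserve mass number: 247 = 83 + 162 + k, so k = 247 − 245 = 2.
Check atomic number: 95 = 32 + 63 + 0 = 95. ✓

2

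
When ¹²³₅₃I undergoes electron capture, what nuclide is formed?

Te-123

Electron capture: mass number changes by +0, atomic number by -1.
A: 123 = 123; Z: 53 − 1 = 52.
Z = 52 is tellurium, so the daughter is ¹²³₅₂Te.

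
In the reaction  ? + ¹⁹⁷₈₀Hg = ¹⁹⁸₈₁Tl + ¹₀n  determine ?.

Conserve mass number: A + 197 = 198 + 1, so A = 2.
Conserve atomic number: Z + 80 = 81 + 0, so Z = 1.
A = 2 and Z = 1 is ²₁H — a deuteron.

deuteron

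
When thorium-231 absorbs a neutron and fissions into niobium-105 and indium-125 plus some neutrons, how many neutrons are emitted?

2

Conserve mass number: 232 = 105 + 125 + k, so k = 232 − 230 = 2.
Check atomic number: 90 = 41 + 49 + 0 = 90. ✓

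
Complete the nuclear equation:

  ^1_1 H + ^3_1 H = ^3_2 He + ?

neutron

Conserve mass number: 1 + 3 = 3 + A, so A = 1.
Conserve atomic number: 1 + 1 = 2 + Z, so Z = 0.
A = 1 and Z = 0 is ^1_0 n — a neutron.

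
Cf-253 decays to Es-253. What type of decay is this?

beta-minus decay

ΔA = 253 − 253 = 0; ΔZ = 99 − 98 = +1.
A is unchanged and Z rises by 1 — a neutron has become a proton (β⁻ decay).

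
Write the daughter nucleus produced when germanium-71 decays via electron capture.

Ga-71

Electron capture: mass number changes by +0, atomic number by -1.
A: 71 = 71; Z: 32 − 1 = 31.
Z = 31 is gallium, so the daughter is gallium-71.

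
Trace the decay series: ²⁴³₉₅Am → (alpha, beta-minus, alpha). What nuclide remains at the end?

U-235

Start: (A, Z) = (243, 95).
After α: (239, 93).
After β⁻: (239, 94).
After α: (235, 92).
Z = 92 is uranium.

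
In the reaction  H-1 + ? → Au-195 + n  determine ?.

Conserve mass number: 1 + A = 195 + 1, so A = 195.
Conserve atomic number: 1 + Z = 79 + 0, so Z = 78.
Z = 78 is platinum, so the species is Pt-195.

Pt-195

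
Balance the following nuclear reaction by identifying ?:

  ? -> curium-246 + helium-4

Cf-250

Conserve mass number: A = 246 + 4, so A = 250.
Conserve atomic number: Z = 96 + 2, so Z = 98.
Z = 98 is californium, so the species is californium-250.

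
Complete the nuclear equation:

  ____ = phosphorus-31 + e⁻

Conserve mass number: A = 31 + 0, so A = 31.
Conserve atomic number: Z = 15 − 1, so Z = 14.
Z = 14 is silicon, so the species is silicon-31.

Si-31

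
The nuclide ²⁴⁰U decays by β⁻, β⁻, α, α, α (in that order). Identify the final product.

Ra-228

Start: (A, Z) = (240, 92).
After β⁻: (240, 93).
After β⁻: (240, 94).
After α: (236, 92).
After α: (232, 90).
After α: (228, 88).
Z = 88 is radium.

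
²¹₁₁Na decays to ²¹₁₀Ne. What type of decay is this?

ΔA = 21 − 21 = 0; ΔZ = 10 − 11 = -1.
A is unchanged and Z drops by 1 — a proton has become a neutron (β⁺ emission or electron capture).

beta-plus decay or electron capture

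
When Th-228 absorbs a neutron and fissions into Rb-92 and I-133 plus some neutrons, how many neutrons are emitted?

Conserve mass number: 229 = 92 + 133 + k, so k = 229 − 225 = 4.
Check atomic number: 90 = 37 + 53 + 0 = 90. ✓

4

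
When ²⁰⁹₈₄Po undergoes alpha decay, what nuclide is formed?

Pb-205

Alpha decay: mass number changes by -4, atomic number by -2.
A: 209 − 4 = 205; Z: 84 − 2 = 82.
Z = 82 is lead, so the daughter is ²⁰⁵₈₂Pb.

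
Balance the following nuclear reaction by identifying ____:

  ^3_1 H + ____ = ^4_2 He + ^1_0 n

deuteron

Conserve mass number: 3 + A = 4 + 1, so A = 2.
Conserve atomic number: 1 + Z = 2 + 0, so Z = 1.
A = 2 and Z = 1 is ^2_1 H — a deuteron.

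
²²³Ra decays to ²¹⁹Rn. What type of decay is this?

alpha decay

ΔA = 219 − 223 = -4; ΔZ = 86 − 88 = -2.
A drops by 4 and Z drops by 2 — the signature of alpha emission.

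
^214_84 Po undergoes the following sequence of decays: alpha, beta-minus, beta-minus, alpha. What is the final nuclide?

Start: (A, Z) = (214, 84).
After α: (210, 82).
After β⁻: (210, 83).
After β⁻: (210, 84).
After α: (206, 82).
Z = 82 is lead.

Pb-206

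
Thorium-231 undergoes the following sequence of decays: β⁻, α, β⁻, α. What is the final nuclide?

Ra-223

Start: (A, Z) = (231, 90).
After β⁻: (231, 91).
After α: (227, 89).
After β⁻: (227, 90).
After α: (223, 88).
Z = 88 is radium.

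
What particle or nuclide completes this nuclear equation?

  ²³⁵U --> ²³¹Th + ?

Conserve mass number: 235 = 231 + A, so A = 4.
Conserve atomic number: 92 = 90 + Z, so Z = 2.
A = 4 and Z = 2 is ⁴He — an alpha particle.

alpha particle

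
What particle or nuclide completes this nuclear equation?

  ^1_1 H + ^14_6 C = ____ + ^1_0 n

Conserve mass number: 1 + 14 = A + 1, so A = 14.
Conserve atomic number: 1 + 6 = Z + 0, so Z = 7.
Z = 7 is nitrogen, so the species is ^14_7 N.

N-14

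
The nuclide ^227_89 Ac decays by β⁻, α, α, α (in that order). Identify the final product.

Start: (A, Z) = (227, 89).
After β⁻: (227, 90).
After α: (223, 88).
After α: (219, 86).
After α: (215, 84).
Z = 84 is polonium.

Po-215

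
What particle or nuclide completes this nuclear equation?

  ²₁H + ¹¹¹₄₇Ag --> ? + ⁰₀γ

Cd-113

Conserve mass number: 2 + 111 = A + 0, so A = 113.
Conserve atomic number: 1 + 47 = Z + 0, so Z = 48.
Z = 48 is cadmium, so the species is ¹¹³₄₈Cd.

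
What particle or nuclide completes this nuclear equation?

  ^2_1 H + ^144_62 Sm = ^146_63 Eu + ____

Conserve mass number: 2 + 144 = 146 + A, so A = 0.
Conserve atomic number: 1 + 62 = 63 + Z, so Z = 0.
A = 0 and Z = 0 is ^0_0 γ — a gamma ray.

gamma ray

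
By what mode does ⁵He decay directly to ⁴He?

ΔA = 4 − 5 = -1; ΔZ = 2 − 2 = +0.
A drops by 1 with Z unchanged — a neutron was emitted.

neutron emission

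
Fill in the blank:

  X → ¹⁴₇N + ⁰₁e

Conserve mass number: A = 14 + 0, so A = 14.
Conserve atomic number: Z = 7 + 1, so Z = 8.
Z = 8 is oxygen, so the species is ¹⁴₈O.

O-14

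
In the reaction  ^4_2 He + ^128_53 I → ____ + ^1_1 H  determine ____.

Xe-131

Conserve mass number: 4 + 128 = A + 1, so A = 131.
Conserve atomic number: 2 + 53 = Z + 1, so Z = 54.
Z = 54 is xenon, so the species is ^131_54 Xe.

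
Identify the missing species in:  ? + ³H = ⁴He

proton

Conserve mass number: A + 3 = 4, so A = 1.
Conserve atomic number: Z + 1 = 2, so Z = 1.
A = 1 and Z = 1 is ¹H — a proton.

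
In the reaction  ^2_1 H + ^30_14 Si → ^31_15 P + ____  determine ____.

neutron

Conserve mass number: 2 + 30 = 31 + A, so A = 1.
Conserve atomic number: 1 + 14 = 15 + Z, so Z = 0.
A = 1 and Z = 0 is ^1_0 n — a neutron.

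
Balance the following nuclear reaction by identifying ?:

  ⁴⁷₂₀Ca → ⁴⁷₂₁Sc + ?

Conserve mass number: 47 = 47 + A, so A = 0.
Conserve atomic number: 20 = 21 + Z, so Z = -1.
A = 0 and Z = -1 is ⁰₋₁e — a beta-minus particle.

beta-minus particle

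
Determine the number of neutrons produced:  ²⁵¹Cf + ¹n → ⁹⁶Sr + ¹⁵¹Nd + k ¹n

5

Conserve mass number: 252 = 96 + 151 + k, so k = 252 − 247 = 5.
Check atomic number: 98 = 38 + 60 + 0 = 98. ✓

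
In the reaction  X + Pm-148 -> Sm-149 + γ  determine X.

Conserve mass number: A + 148 = 149 + 0, so A = 1.
Conserve atomic number: Z + 61 = 62 + 0, so Z = 1.
A = 1 and Z = 1 is H-1 — a proton.

proton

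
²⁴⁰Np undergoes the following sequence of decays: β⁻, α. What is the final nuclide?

U-236

Start: (A, Z) = (240, 93).
After β⁻: (240, 94).
After α: (236, 92).
Z = 92 is uranium.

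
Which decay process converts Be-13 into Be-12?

ΔA = 12 − 13 = -1; ΔZ = 4 − 4 = +0.
A drops by 1 with Z unchanged — a neutron was emitted.

neutron emission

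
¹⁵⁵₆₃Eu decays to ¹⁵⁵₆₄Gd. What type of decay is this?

beta-minus decay

ΔA = 155 − 155 = 0; ΔZ = 64 − 63 = +1.
A is unchanged and Z rises by 1 — a neutron has become a proton (β⁻ decay).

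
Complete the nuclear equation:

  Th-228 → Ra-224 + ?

alpha particle

Conserve mass number: 228 = 224 + A, so A = 4.
Conserve atomic number: 90 = 88 + Z, so Z = 2.
A = 4 and Z = 2 is He-4 — an alpha particle.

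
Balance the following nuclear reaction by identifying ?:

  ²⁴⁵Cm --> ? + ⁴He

Pu-241

Conserve mass number: 245 = A + 4, so A = 241.
Conserve atomic number: 96 = Z + 2, so Z = 94.
Z = 94 is plutonium, so the species is ²⁴¹Pu.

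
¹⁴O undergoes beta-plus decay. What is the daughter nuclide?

N-14

Beta-plus decay: mass number changes by +0, atomic number by -1.
A: 14 = 14; Z: 8 − 1 = 7.
Z = 7 is nitrogen, so the daughter is ¹⁴N.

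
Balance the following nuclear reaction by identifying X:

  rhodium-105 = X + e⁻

Conserve mass number: 105 = A + 0, so A = 105.
Conserve atomic number: 45 = Z − 1, so Z = 46.
Z = 46 is palladium, so the species is palladium-105.

Pd-105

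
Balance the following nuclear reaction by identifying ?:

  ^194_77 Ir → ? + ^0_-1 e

Pt-194

Conserve mass number: 194 = A + 0, so A = 194.
Conserve atomic number: 77 = Z − 1, so Z = 78.
Z = 78 is platinum, so the species is ^194_78 Pt.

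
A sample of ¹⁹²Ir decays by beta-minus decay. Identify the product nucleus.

Beta-minus decay: mass number changes by +0, atomic number by +1.
A: 192 = 192; Z: 77 + 1 = 78.
Z = 78 is platinum, so the daughter is ¹⁹²Pt.

Pt-192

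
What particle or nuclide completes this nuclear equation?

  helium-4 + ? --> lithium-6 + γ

Conserve mass number: 4 + A = 6 + 0, so A = 2.
Conserve atomic number: 2 + Z = 3 + 0, so Z = 1.
A = 2 and Z = 1 is hydrogen-2 — a deuteron.

deuteron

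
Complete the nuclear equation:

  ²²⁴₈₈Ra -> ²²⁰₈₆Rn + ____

alpha particle

Conserve mass number: 224 = 220 + A, so A = 4.
Conserve atomic number: 88 = 86 + Z, so Z = 2.
A = 4 and Z = 2 is ⁴₂He — an alpha particle.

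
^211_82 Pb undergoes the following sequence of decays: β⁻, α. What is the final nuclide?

Start: (A, Z) = (211, 82).
After β⁻: (211, 83).
After α: (207, 81).
Z = 81 is thallium.

Tl-207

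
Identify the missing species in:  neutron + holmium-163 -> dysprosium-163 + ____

Conserve mass number: 1 + 163 = 163 + A, so A = 1.
Conserve atomic number: 0 + 67 = 66 + Z, so Z = 1.
A = 1 and Z = 1 is hydrogen-1 — a proton.

proton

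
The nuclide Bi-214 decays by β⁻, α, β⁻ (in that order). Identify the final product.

Start: (A, Z) = (214, 83).
After β⁻: (214, 84).
After α: (210, 82).
After β⁻: (210, 83).
Z = 83 is bismuth.

Bi-210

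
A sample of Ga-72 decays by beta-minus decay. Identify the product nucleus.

Ge-72

Beta-minus decay: mass number changes by +0, atomic number by +1.
A: 72 = 72; Z: 31 + 1 = 32.
Z = 32 is germanium, so the daughter is Ge-72.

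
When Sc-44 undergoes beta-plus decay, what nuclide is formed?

Ca-44

Beta-plus decay: mass number changes by +0, atomic number by -1.
A: 44 = 44; Z: 21 − 1 = 20.
Z = 20 is calcium, so the daughter is Ca-44.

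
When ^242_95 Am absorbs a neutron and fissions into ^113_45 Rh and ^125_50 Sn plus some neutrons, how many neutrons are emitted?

Conserve mass number: 243 = 113 + 125 + k, so k = 243 − 238 = 5.
Check atomic number: 95 = 45 + 50 + 0 = 95. ✓

5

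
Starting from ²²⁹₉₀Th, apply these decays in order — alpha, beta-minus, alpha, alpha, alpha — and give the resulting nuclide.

Start: (A, Z) = (229, 90).
After α: (225, 88).
After β⁻: (225, 89).
After α: (221, 87).
After α: (217, 85).
After α: (213, 83).
Z = 83 is bismuth.

Bi-213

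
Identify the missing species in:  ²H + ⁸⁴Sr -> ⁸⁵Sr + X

proton

Conserve mass number: 2 + 84 = 85 + A, so A = 1.
Conserve atomic number: 1 + 38 = 38 + Z, so Z = 1.
A = 1 and Z = 1 is ¹H — a proton.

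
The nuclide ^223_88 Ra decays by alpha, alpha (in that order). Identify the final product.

Po-215

Start: (A, Z) = (223, 88).
After α: (219, 86).
After α: (215, 84).
Z = 84 is polonium.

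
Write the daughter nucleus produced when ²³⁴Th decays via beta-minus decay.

Beta-minus decay: mass number changes by +0, atomic number by +1.
A: 234 = 234; Z: 90 + 1 = 91.
Z = 91 is protactinium, so the daughter is ²³⁴Pa.

Pa-234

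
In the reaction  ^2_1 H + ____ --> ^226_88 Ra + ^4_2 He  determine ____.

Conserve mass number: 2 + A = 226 + 4, so A = 228.
Conserve atomic number: 1 + Z = 88 + 2, so Z = 89.
Z = 89 is actinium, so the species is ^228_89 Ac.

Ac-228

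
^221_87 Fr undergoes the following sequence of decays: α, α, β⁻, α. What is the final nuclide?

Start: (A, Z) = (221, 87).
After α: (217, 85).
After α: (213, 83).
After β⁻: (213, 84).
After α: (209, 82).
Z = 82 is lead.

Pb-209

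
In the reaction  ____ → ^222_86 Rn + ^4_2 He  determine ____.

Conserve mass number: A = 222 + 4, so A = 226.
Conserve atomic number: Z = 86 + 2, so Z = 88.
Z = 88 is radium, so the species is ^226_88 Ra.

Ra-226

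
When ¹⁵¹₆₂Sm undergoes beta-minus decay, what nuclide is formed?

Eu-151

Beta-minus decay: mass number changes by +0, atomic number by +1.
A: 151 = 151; Z: 62 + 1 = 63.
Z = 63 is europium, so the daughter is ¹⁵¹₆₃Eu.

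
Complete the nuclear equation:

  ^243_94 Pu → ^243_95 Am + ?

Conserve mass number: 243 = 243 + A, so A = 0.
Conserve atomic number: 94 = 95 + Z, so Z = -1.
A = 0 and Z = -1 is ^0_-1 e — a beta-minus particle.

beta-minus particle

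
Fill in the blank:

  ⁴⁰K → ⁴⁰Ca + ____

beta-minus particle

Conserve mass number: 40 = 40 + A, so A = 0.
Conserve atomic number: 19 = 20 + Z, so Z = -1.
A = 0 and Z = -1 is e⁻ — a beta-minus particle.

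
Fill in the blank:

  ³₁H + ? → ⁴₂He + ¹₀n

deuteron

Conserve mass number: 3 + A = 4 + 1, so A = 2.
Conserve atomic number: 1 + Z = 2 + 0, so Z = 1.
A = 2 and Z = 1 is ²₁H — a deuteron.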